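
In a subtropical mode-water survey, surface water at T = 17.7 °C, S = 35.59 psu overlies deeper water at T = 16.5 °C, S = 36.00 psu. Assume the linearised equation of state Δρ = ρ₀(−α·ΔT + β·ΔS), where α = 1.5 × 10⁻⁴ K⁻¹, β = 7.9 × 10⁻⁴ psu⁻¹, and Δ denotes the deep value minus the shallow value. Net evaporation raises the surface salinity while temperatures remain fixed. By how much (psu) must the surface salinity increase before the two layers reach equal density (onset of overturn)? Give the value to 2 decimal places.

0.64 psu

Neutral buoyancy requires −α(T_deep − T_surf) + β(S_deep − S_surf′) = 0.
S_surf′ = S_deep − (α/β)·ΔT = 36.00 − (1.5 × 10⁻⁴/7.9 × 10⁻⁴)·(-1.2) = 36.2278 psu.
Increase required: 36.2278 − 35.59 = 0.6378 psu.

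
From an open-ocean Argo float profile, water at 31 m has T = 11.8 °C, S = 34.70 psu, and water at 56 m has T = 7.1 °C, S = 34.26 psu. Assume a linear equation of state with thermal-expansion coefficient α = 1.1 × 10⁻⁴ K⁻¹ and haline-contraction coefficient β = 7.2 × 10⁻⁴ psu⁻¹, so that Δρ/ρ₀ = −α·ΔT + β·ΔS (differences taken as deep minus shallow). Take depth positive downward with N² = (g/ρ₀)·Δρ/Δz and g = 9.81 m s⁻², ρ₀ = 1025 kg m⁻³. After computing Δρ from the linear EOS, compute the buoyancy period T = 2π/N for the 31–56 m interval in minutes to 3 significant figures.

11.8 min

ΔT = -4.7 K, ΔS = -0.44 psu (deep − shallow).
Δρ/ρ₀ = −αΔT + βΔS = 5.17 × 10⁻⁴ − 3.168 × 10⁻⁴ = 2.002 × 10⁻⁴, so Δρ ≈ 0.2052 kg m⁻³.
N² = (g/ρ₀)·Δρ/Δz = g·(Δρ/ρ₀)/Δz = 9.81 × 2.002 × 10⁻⁴ / 25 = 7.8558 × 10⁻⁵ s⁻².
N = √(7.8558 × 10⁻⁵) = 8.8633 × 10⁻³ rad s⁻¹ → T = 2π/N = 708.90 s = 11.815 min ≈ 11.8 min.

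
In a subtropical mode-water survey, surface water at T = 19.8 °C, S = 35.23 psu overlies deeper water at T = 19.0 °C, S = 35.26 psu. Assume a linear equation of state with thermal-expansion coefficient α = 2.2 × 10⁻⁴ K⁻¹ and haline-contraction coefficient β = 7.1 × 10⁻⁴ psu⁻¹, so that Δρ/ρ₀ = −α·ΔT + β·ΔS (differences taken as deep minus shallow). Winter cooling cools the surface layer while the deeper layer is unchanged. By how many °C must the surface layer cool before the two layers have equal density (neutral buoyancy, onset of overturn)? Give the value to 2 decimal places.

Neutral buoyancy requires Δρ = 0, i.e. −α(T_deep − T_surf′) + β(S_deep − S_surf) = 0.
T_surf′ = T_deep − (β/α)·ΔS = 19.0 − (7.1 × 10⁻⁴/2.2 × 10⁻⁴)·(+0.03) = 18.9032 °C.
Cooling required: 19.8 − (18.9032) = 0.8968 °C.

0.90 °C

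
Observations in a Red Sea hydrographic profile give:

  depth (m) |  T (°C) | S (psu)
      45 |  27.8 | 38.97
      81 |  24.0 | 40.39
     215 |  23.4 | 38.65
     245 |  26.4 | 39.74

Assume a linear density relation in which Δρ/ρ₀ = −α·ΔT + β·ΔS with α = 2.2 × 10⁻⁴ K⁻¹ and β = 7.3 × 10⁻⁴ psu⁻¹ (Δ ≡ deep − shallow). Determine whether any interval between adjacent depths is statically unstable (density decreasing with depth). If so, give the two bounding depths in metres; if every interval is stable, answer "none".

81–215 m

Evaluate Δρ/ρ₀ = −αΔT + βΔS across each adjacent pair:
  45–81 m: −αΔT+βΔS = −(2.2 × 10⁻⁴)(-3.8)+(7.3 × 10⁻⁴)(+1.42) = 1.9 × 10⁻³ → stable
  81–215 m: −αΔT+βΔS = −(2.2 × 10⁻⁴)(-0.6)+(7.3 × 10⁻⁴)(-1.74) = -1.1 × 10⁻³ → UNSTABLE
  215–245 m: −αΔT+βΔS = −(2.2 × 10⁻⁴)(+3.0)+(7.3 × 10⁻⁴)(+1.09) = 1.4 × 10⁻⁴ → stable
The 81–215 m interval has Δρ < 0: lighter water underlies denser water.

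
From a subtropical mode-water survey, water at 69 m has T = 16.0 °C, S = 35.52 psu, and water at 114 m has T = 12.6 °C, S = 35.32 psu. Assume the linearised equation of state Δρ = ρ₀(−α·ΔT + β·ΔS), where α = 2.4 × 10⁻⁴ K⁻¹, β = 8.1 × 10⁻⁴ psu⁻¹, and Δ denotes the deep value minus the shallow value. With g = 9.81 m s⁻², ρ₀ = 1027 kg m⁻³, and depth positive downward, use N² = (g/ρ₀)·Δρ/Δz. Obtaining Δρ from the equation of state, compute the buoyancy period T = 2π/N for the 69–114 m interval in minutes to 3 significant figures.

8.77 min

ΔT = -3.4 K, ΔS = -0.20 psu (deep − shallow).
Δρ/ρ₀ = −αΔT + βΔS = 8.16 × 10⁻⁴ − 1.62 × 10⁻⁴ = 6.54 × 10⁻⁴, so Δρ ≈ 0.6717 kg m⁻³.
N² = (g/ρ₀)·Δρ/Δz = g·(Δρ/ρ₀)/Δz = 9.81 × 6.54 × 10⁻⁴ / 45 = 1.4257 × 10⁻⁴ s⁻².
N = √(1.4257 × 10⁻⁴) = 0.011940 rad s⁻¹ → T = 2π/N = 526.23 s = 8.7705 min ≈ 8.77 min.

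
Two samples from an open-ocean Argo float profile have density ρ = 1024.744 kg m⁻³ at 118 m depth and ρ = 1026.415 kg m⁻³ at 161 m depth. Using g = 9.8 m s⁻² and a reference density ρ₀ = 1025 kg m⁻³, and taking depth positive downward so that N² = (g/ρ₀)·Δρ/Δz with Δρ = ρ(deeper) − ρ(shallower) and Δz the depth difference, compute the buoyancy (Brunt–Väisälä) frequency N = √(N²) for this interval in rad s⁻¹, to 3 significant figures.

0.0193 rad s⁻¹

Δρ = 1026.415 − 1024.744 = 1.671 kg m⁻³ over Δz = 161 − 118 = 43 m.
N² = (9.8/1025) × (1.671/43) = 3.7154 × 10⁻⁴ s⁻².
N = √(3.7154 × 10⁻⁴) = 0.019275 rad s⁻¹ ≈ 0.0193 rad s⁻¹.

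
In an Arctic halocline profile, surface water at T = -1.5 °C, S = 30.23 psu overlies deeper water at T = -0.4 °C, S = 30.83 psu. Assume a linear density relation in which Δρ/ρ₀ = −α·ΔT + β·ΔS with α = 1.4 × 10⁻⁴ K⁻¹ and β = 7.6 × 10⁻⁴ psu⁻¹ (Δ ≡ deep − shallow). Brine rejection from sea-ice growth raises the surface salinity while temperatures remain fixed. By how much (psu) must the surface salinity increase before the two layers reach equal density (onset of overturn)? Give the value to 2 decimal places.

0.40 psu

Neutral buoyancy requires −α(T_deep − T_surf) + β(S_deep − S_surf′) = 0.
S_surf′ = S_deep − (α/β)·ΔT = 30.83 − (1.4 × 10⁻⁴/7.6 × 10⁻⁴)·(+1.1) = 30.6274 psu.
Increase required: 30.6274 − 30.23 = 0.3974 psu.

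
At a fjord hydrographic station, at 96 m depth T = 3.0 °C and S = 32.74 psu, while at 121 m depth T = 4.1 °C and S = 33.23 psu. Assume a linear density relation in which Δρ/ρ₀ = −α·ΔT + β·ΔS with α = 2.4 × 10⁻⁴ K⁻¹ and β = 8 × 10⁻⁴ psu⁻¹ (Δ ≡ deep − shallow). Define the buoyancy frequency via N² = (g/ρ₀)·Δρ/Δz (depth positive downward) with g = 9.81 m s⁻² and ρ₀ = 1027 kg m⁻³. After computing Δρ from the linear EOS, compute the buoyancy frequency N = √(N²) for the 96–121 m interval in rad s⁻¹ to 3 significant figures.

7.09 × 10⁻³ rad s⁻¹

ΔT = +1.1 K, ΔS = +0.49 psu (deep − shallow).
Δρ/ρ₀ = −αΔT + βΔS = -2.64 × 10⁻⁴ + 3.92 × 10⁻⁴ = 1.28 × 10⁻⁴, so Δρ ≈ 0.1315 kg m⁻³.
N² = (g/ρ₀)·Δρ/Δz = g·(Δρ/ρ₀)/Δz = 9.81 × 1.28 × 10⁻⁴ / 25 = 5.0227 × 10⁻⁵ s⁻².
N = √(5.0227 × 10⁻⁵) = 7.0871 × 10⁻³ rad s⁻¹ ≈ 7.09 × 10⁻³ rad s⁻¹.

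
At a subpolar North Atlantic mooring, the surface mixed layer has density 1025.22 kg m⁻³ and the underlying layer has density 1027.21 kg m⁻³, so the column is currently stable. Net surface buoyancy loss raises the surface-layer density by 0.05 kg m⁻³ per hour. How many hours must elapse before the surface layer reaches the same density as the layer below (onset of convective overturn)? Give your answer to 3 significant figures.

39.8 hours

Density deficit of the surface layer: 1027.21 − 1025.22 = 1.99 kg m⁻³.
Required change = 1.99 / 0.05 = 39.8 hours.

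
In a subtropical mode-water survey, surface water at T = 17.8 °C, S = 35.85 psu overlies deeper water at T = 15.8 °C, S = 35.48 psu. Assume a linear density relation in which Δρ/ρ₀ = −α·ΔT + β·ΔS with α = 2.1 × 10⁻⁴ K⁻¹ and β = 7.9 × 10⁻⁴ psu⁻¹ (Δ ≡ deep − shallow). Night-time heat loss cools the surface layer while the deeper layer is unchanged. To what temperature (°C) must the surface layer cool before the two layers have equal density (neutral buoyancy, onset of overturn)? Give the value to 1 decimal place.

17.2 °C

Neutral buoyancy requires Δρ = 0, i.e. −α(T_deep − T_surf′) + β(S_deep − S_surf) = 0.
T_surf′ = T_deep − (β/α)·ΔS = 15.8 − (7.9 × 10⁻⁴/2.1 × 10⁻⁴)·(-0.37) = 17.192 °C.
Cooling required: 17.8 − (17.192) = 0.608 °C.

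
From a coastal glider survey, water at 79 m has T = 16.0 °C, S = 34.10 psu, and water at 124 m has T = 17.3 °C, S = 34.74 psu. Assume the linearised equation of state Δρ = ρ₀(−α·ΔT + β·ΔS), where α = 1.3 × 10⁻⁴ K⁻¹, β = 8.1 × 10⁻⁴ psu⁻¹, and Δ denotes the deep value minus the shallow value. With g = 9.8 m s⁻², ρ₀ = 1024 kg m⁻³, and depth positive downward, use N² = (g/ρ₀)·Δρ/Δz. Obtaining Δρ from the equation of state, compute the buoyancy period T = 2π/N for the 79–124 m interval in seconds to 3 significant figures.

720 s

ΔT = +1.3 K, ΔS = +0.64 psu (deep − shallow).
Δρ/ρ₀ = −αΔT + βΔS = -1.69 × 10⁻⁴ + 5.184 × 10⁻⁴ = 3.494 × 10⁻⁴, so Δρ ≈ 0.3578 kg m⁻³.
N² = (g/ρ₀)·Δρ/Δz = g·(Δρ/ρ₀)/Δz = 9.8 × 3.494 × 10⁻⁴ / 45 = 7.6092 × 10⁻⁵ s⁻².
N = √(7.6092 × 10⁻⁵) = 8.7231 × 10⁻³ rad s⁻¹ → T = 2π/N = 720.29 s ≈ 720 s.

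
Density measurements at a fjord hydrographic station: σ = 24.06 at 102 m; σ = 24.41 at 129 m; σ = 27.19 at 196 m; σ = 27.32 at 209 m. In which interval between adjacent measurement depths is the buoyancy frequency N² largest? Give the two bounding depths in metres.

Compute the density gradient over each adjacent pair:
  102–129 m: Δρ/Δz = 0.35/27 = 0.013 kg m⁻⁴
  129–196 m: Δρ/Δz = 2.78/67 = 0.041 kg m⁻⁴
  196–209 m: Δρ/Δz = 0.13/13 = 0.010 kg m⁻⁴
The largest gradient is in the 129–196 m interval — the pycnocline.

129–196 m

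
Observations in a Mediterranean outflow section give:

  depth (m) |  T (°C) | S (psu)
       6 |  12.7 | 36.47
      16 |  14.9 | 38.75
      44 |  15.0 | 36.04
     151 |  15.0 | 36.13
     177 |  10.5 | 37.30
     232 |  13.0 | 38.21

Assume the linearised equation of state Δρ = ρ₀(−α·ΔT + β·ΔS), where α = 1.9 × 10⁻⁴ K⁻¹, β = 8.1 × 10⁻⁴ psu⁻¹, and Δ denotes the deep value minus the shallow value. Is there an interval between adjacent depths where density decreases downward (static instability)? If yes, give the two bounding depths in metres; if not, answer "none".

16–44 m

Evaluate Δρ/ρ₀ = −αΔT + βΔS across each adjacent pair:
  6–16 m: −αΔT+βΔS = −(1.9 × 10⁻⁴)(+2.2)+(8.1 × 10⁻⁴)(+2.28) = 1.4 × 10⁻³ → stable
  16–44 m: −αΔT+βΔS = −(1.9 × 10⁻⁴)(+0.1)+(8.1 × 10⁻⁴)(-2.71) = -2.2 × 10⁻³ → UNSTABLE
  44–151 m: −αΔT+βΔS = −(1.9 × 10⁻⁴)(+0.0)+(8.1 × 10⁻⁴)(+0.09) = 7.3 × 10⁻⁵ → stable
  151–177 m: −αΔT+βΔS = −(1.9 × 10⁻⁴)(-4.5)+(8.1 × 10⁻⁴)(+1.17) = 1.8 × 10⁻³ → stable
  177–232 m: −αΔT+βΔS = −(1.9 × 10⁻⁴)(+2.5)+(8.1 × 10⁻⁴)(+0.91) = 2.6 × 10⁻⁴ → stable
The 16–44 m interval has Δρ < 0: lighter water underlies denser water.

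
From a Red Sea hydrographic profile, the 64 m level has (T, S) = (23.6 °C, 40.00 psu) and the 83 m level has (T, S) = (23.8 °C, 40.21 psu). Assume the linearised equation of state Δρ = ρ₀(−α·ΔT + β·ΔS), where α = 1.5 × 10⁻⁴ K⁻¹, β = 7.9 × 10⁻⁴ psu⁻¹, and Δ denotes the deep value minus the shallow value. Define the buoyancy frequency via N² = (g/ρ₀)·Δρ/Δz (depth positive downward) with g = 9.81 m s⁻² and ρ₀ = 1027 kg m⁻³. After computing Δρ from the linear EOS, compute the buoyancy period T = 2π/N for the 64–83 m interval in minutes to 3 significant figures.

12.5 min

ΔT = +0.2 K, ΔS = +0.21 psu (deep − shallow).
Δρ/ρ₀ = −αΔT + βΔS = -3.00 × 10⁻⁵ + 1.659 × 10⁻⁴ = 1.359 × 10⁻⁴, so Δρ ≈ 0.1396 kg m⁻³.
N² = (g/ρ₀)·Δρ/Δz = g·(Δρ/ρ₀)/Δz = 9.81 × 1.359 × 10⁻⁴ / 19 = 7.0167 × 10⁻⁵ s⁻².
N = √(7.0167 × 10⁻⁵) = 8.3766 × 10⁻³ rad s⁻¹ → T = 2π/N = 750.09 s = 12.502 min ≈ 12.5 min.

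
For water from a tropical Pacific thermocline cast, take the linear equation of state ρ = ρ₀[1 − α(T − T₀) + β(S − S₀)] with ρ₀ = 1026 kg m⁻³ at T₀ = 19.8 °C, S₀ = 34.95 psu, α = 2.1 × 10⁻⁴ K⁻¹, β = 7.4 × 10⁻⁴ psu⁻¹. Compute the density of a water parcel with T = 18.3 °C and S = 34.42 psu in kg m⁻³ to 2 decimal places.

T − T₀ = -1.5 K, S − S₀ = -0.53 psu.
Bracket = 1 − α·(-1.5) + β·(-0.53) = 1 + (-7.72 × 10⁻⁵) = 0.9999228.
ρ = 1026 × 0.9999228 = 1025.92 kg m⁻³.

1025.92 kg m⁻³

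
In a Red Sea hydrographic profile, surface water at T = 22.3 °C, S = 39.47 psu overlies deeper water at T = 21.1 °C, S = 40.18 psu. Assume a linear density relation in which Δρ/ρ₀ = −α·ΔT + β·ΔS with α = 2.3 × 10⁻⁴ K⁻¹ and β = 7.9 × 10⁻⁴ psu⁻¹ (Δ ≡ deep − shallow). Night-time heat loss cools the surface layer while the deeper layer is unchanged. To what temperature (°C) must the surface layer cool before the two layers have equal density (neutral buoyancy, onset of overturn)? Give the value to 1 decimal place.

18.7 °C

Neutral buoyancy requires Δρ = 0, i.e. −α(T_deep − T_surf′) + β(S_deep − S_surf) = 0.
T_surf′ = T_deep − (β/α)·ΔS = 21.1 − (7.9 × 10⁻⁴/2.3 × 10⁻⁴)·(+0.71) = 18.661 °C.
Cooling required: 22.3 − (18.661) = 3.639 °C.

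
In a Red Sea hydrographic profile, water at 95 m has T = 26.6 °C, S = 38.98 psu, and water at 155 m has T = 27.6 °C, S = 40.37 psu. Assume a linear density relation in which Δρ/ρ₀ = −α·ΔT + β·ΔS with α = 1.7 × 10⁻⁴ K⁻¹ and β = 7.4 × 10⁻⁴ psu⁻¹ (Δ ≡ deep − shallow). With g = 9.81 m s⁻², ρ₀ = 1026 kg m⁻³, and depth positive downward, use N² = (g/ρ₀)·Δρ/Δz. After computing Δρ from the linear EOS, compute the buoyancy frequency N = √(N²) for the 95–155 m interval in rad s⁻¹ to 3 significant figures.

0.0118 rad s⁻¹

ΔT = +1.0 K, ΔS = +1.39 psu (deep − shallow).
Δρ/ρ₀ = −αΔT + βΔS = -1.70 × 10⁻⁴ + 1.0286 × 10⁻³ = 8.586 × 10⁻⁴, so Δρ ≈ 0.8809 kg m⁻³.
N² = (g/ρ₀)·Δρ/Δz = g·(Δρ/ρ₀)/Δz = 9.81 × 8.586 × 10⁻⁴ / 60 = 1.4038 × 10⁻⁴ s⁻².
N = √(1.4038 × 10⁻⁴) = 0.011848 rad s⁻¹ ≈ 0.0118 rad s⁻¹.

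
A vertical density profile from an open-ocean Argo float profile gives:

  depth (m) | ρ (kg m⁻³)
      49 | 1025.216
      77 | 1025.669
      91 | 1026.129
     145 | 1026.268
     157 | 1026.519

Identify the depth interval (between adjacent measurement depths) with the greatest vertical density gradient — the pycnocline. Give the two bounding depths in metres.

Compute the density gradient over each adjacent pair:
  49–77 m: Δρ/Δz = 0.453/28 = 0.016 kg m⁻⁴
  77–91 m: Δρ/Δz = 0.460/14 = 0.033 kg m⁻⁴
  91–145 m: Δρ/Δz = 0.139/54 = 2.6 × 10⁻³ kg m⁻⁴
  145–157 m: Δρ/Δz = 0.251/12 = 0.021 kg m⁻⁴
The largest gradient is in the 77–91 m interval — the pycnocline.

77–91 m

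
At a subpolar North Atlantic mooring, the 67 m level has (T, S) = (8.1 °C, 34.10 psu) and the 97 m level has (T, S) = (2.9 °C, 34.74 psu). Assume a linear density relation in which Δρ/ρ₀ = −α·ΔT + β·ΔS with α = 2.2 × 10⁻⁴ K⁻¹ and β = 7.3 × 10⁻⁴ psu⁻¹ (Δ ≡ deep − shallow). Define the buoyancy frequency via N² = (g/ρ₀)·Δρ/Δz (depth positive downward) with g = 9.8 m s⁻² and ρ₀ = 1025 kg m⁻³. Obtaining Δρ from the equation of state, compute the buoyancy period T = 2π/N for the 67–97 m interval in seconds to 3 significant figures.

ΔT = -5.2 K, ΔS = +0.64 psu (deep − shallow).
Δρ/ρ₀ = −αΔT + βΔS = 1.144 × 10⁻³ + 4.672 × 10⁻⁴ = 1.6112 × 10⁻³, so Δρ ≈ 1.651 kg m⁻³.
N² = (g/ρ₀)·Δρ/Δz = g·(Δρ/ρ₀)/Δz = 9.8 × 1.6112 × 10⁻³ / 30 = 5.2633 × 10⁻⁴ s⁻².
N = √(5.2633 × 10⁻⁴) = 0.022942 rad s⁻¹ → T = 2π/N = 273.87 s ≈ 274 s.

274 s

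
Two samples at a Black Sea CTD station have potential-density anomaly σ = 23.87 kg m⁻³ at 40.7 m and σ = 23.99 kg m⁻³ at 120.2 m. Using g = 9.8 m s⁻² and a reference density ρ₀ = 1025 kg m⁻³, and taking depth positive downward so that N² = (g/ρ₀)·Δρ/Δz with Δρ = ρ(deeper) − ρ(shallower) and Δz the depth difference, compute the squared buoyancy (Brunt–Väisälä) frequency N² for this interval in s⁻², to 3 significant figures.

Δρ = 1023.99 − 1023.87 = 0.12 kg m⁻³ over Δz = 120.2 − 40.7 = 79.5 m.
N² = (9.8/1025) × (0.12/79.5) = 1.4432 × 10⁻⁵ s⁻² ≈ 1.44 × 10⁻⁵ s⁻².

1.44 × 10⁻⁵ s⁻²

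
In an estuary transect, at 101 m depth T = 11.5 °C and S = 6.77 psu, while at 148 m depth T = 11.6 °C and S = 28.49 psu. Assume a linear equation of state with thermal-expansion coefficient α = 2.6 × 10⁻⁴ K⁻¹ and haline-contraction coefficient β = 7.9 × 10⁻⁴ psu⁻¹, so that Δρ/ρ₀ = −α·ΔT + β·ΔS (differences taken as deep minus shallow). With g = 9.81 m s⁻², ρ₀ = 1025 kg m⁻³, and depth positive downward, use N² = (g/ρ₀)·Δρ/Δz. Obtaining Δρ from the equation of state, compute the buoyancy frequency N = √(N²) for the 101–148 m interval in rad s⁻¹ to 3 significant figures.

ΔT = +0.1 K, ΔS = +21.72 psu (deep − shallow).
Δρ/ρ₀ = −αΔT + βΔS = -2.60 × 10⁻⁵ + 0.0171588 = 0.0171328, so Δρ ≈ 17.56 kg m⁻³.
N² = (g/ρ₀)·Δρ/Δz = g·(Δρ/ρ₀)/Δz = 9.81 × 0.0171328 / 47 = 3.5760 × 10⁻³ s⁻².
N = √(3.5760 × 10⁻³) = 0.059800 rad s⁻¹ ≈ 0.0598 rad s⁻¹.

0.0598 rad s⁻¹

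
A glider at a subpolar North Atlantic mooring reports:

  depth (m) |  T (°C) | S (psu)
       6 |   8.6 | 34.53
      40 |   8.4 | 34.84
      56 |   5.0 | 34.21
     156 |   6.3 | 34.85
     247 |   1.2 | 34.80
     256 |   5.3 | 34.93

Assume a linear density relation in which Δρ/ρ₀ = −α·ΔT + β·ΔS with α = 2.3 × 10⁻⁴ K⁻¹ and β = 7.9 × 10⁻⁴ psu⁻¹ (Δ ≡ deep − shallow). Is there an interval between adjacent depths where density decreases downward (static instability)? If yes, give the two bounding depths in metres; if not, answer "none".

247–256 m

Evaluate Δρ/ρ₀ = −αΔT + βΔS across each adjacent pair:
  6–40 m: −αΔT+βΔS = −(2.3 × 10⁻⁴)(-0.2)+(7.9 × 10⁻⁴)(+0.31) = 2.9 × 10⁻⁴ → stable
  40–56 m: −αΔT+βΔS = −(2.3 × 10⁻⁴)(-3.4)+(7.9 × 10⁻⁴)(-0.63) = 2.8 × 10⁻⁴ → stable
  56–156 m: −αΔT+βΔS = −(2.3 × 10⁻⁴)(+1.3)+(7.9 × 10⁻⁴)(+0.64) = 2.1 × 10⁻⁴ → stable
  156–247 m: −αΔT+βΔS = −(2.3 × 10⁻⁴)(-5.1)+(7.9 × 10⁻⁴)(-0.05) = 1.1 × 10⁻³ → stable
  247–256 m: −αΔT+βΔS = −(2.3 × 10⁻⁴)(+4.1)+(7.9 × 10⁻⁴)(+0.13) = -8.4 × 10⁻⁴ → UNSTABLE
The 247–256 m interval has Δρ < 0: lighter water underlies denser water.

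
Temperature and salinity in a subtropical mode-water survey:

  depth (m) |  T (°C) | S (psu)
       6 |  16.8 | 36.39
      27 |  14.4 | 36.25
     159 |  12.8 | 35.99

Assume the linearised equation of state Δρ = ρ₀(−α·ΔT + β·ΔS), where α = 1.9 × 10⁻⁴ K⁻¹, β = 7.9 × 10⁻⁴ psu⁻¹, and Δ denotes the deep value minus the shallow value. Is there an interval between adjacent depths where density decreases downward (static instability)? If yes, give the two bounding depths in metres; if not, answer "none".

Evaluate Δρ/ρ₀ = −αΔT + βΔS across each adjacent pair:
  6–27 m: −αΔT+βΔS = −(1.9 × 10⁻⁴)(-2.4)+(7.9 × 10⁻⁴)(-0.14) = 3.5 × 10⁻⁴ → stable
  27–159 m: −αΔT+βΔS = −(1.9 × 10⁻⁴)(-1.6)+(7.9 × 10⁻⁴)(-0.26) = 9.9 × 10⁻⁵ → stable
Every interval has Δρ > 0: the column is stably stratified throughout.

none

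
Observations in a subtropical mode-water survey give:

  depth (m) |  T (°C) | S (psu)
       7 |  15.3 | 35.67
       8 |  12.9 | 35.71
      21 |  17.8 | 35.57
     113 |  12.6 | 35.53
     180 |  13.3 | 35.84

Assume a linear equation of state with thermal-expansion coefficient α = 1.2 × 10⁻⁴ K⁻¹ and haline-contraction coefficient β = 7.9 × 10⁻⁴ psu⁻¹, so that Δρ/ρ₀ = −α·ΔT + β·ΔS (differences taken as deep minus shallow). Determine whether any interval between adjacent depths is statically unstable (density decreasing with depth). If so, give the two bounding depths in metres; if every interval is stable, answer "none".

8–21 m

Evaluate Δρ/ρ₀ = −αΔT + βΔS across each adjacent pair:
  7–8 m: −αΔT+βΔS = −(1.2 × 10⁻⁴)(-2.4)+(7.9 × 10⁻⁴)(+0.04) = 3.2 × 10⁻⁴ → stable
  8–21 m: −αΔT+βΔS = −(1.2 × 10⁻⁴)(+4.9)+(7.9 × 10⁻⁴)(-0.14) = -7.0 × 10⁻⁴ → UNSTABLE
  21–113 m: −αΔT+βΔS = −(1.2 × 10⁻⁴)(-5.2)+(7.9 × 10⁻⁴)(-0.04) = 5.9 × 10⁻⁴ → stable
  113–180 m: −αΔT+βΔS = −(1.2 × 10⁻⁴)(+0.7)+(7.9 × 10⁻⁴)(+0.31) = 1.6 × 10⁻⁴ → stable
The 8–21 m interval has Δρ < 0: lighter water underlies denser water.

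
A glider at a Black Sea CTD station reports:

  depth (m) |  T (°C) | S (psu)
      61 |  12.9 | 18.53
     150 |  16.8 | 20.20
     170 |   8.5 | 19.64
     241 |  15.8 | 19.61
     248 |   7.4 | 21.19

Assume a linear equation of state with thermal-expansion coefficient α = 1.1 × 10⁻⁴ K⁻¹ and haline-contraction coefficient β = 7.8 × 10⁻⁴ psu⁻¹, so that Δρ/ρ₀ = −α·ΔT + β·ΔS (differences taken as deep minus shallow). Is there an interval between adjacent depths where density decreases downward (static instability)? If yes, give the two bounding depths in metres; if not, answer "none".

Evaluate Δρ/ρ₀ = −αΔT + βΔS across each adjacent pair:
  61–150 m: −αΔT+βΔS = −(1.1 × 10⁻⁴)(+3.9)+(7.8 × 10⁻⁴)(+1.67) = 8.7 × 10⁻⁴ → stable
  150–170 m: −αΔT+βΔS = −(1.1 × 10⁻⁴)(-8.3)+(7.8 × 10⁻⁴)(-0.56) = 4.8 × 10⁻⁴ → stable
  170–241 m: −αΔT+βΔS = −(1.1 × 10⁻⁴)(+7.3)+(7.8 × 10⁻⁴)(-0.03) = -8.3 × 10⁻⁴ → UNSTABLE
  241–248 m: −αΔT+βΔS = −(1.1 × 10⁻⁴)(-8.4)+(7.8 × 10⁻⁴)(+1.58) = 2.2 × 10⁻³ → stable
The 170–241 m interval has Δρ < 0: lighter water underlies denser water.

170–241 m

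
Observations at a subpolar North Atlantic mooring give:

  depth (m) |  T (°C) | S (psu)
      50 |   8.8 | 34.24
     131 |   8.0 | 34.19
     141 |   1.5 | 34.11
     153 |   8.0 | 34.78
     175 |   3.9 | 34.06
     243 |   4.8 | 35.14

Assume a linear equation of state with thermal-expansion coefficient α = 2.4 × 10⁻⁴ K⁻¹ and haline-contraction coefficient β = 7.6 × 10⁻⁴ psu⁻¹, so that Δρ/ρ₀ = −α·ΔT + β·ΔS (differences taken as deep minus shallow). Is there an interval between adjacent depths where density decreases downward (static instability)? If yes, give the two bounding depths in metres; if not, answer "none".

Evaluate Δρ/ρ₀ = −αΔT + βΔS across each adjacent pair:
  50–131 m: −αΔT+βΔS = −(2.4 × 10⁻⁴)(-0.8)+(7.6 × 10⁻⁴)(-0.05) = 1.5 × 10⁻⁴ → stable
  131–141 m: −αΔT+βΔS = −(2.4 × 10⁻⁴)(-6.5)+(7.6 × 10⁻⁴)(-0.08) = 1.5 × 10⁻³ → stable
  141–153 m: −αΔT+βΔS = −(2.4 × 10⁻⁴)(+6.5)+(7.6 × 10⁻⁴)(+0.67) = -1.1 × 10⁻³ → UNSTABLE
  153–175 m: −αΔT+βΔS = −(2.4 × 10⁻⁴)(-4.1)+(7.6 × 10⁻⁴)(-0.72) = 4.4 × 10⁻⁴ → stable
  175–243 m: −αΔT+βΔS = −(2.4 × 10⁻⁴)(+0.9)+(7.6 × 10⁻⁴)(+1.08) = 6.0 × 10⁻⁴ → stable
The 141–153 m interval has Δρ < 0: lighter water underlies denser water.

141–153 m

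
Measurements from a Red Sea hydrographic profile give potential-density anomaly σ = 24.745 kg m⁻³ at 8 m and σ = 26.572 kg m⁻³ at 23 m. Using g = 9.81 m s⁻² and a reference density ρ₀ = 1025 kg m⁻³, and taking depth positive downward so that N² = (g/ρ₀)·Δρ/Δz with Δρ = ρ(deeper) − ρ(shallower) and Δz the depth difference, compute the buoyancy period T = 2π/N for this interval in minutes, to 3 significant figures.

3.07 min

Δρ = 1026.572 − 1024.745 = 1.827 kg m⁻³ over Δz = 23 − 8 = 15 m.
N² = (9.81/1025) × (1.827/15) = 1.1657 × 10⁻³ s⁻².
N = √(1.1657 × 10⁻³) = 0.034142 rad s⁻¹, so T = 2π/N = 184.03 s = 3.0672 min ≈ 3.07 min.
A positive N² confirms static stability across the interval.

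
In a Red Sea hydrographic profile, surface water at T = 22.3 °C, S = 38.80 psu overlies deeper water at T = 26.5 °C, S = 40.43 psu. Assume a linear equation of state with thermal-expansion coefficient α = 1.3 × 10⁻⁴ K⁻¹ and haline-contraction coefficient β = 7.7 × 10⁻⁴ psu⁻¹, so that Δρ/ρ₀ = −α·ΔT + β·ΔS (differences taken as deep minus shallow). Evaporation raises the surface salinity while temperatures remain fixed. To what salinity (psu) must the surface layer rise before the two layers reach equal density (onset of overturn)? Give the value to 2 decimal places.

39.72 psu

Neutral buoyancy requires −α(T_deep − T_surf) + β(S_deep − S_surf′) = 0.
S_surf′ = S_deep − (α/β)·ΔT = 40.43 − (1.3 × 10⁻⁴/7.7 × 10⁻⁴)·(+4.2) = 39.7209 psu.
Increase required: 39.7209 − 38.80 = 0.9209 psu.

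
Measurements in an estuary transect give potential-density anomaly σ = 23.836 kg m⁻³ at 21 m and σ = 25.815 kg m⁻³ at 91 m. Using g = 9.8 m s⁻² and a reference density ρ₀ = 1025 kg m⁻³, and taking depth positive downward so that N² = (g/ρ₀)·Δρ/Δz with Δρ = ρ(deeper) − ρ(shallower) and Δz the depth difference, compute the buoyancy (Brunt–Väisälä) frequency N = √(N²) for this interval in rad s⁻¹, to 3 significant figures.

Δρ = 1025.815 − 1023.836 = 1.979 kg m⁻³ over Δz = 91 − 21 = 70 m.
N² = (9.8/1025) × (1.979/70) = 2.7030 × 10⁻⁴ s⁻².
N = √(2.7030 × 10⁻⁴) = 0.016441 rad s⁻¹ ≈ 0.0164 rad s⁻¹.

0.0164 rad s⁻¹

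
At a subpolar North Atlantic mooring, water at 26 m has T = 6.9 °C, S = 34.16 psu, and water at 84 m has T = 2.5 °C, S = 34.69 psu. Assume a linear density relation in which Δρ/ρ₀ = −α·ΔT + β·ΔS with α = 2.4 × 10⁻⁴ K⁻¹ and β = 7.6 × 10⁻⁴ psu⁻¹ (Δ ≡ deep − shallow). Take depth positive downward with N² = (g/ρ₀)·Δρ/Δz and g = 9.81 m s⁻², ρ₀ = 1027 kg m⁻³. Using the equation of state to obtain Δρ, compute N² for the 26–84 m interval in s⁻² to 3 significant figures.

2.47 × 10⁻⁴ s⁻²

ΔT = -4.4 K, ΔS = +0.53 psu (deep − shallow).
Δρ/ρ₀ = −αΔT + βΔS = 1.056 × 10⁻³ + 4.028 × 10⁻⁴ = 1.4588 × 10⁻³, so Δρ ≈ 1.498 kg m⁻³.
N² = (g/ρ₀)·Δρ/Δz = g·(Δρ/ρ₀)/Δz = 9.81 × 1.4588 × 10⁻³ / 58 = 2.4674 × 10⁻⁴ s⁻² ≈ 2.47 × 10⁻⁴ s⁻².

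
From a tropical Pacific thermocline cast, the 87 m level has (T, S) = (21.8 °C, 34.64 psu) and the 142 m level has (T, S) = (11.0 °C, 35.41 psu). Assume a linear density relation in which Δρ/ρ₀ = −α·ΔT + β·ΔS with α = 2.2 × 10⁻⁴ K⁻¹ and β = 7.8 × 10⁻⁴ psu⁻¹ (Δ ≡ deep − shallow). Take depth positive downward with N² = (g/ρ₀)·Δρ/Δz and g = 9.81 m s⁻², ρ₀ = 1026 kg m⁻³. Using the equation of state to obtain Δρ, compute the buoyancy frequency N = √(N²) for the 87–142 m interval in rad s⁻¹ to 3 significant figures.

0.0230 rad s⁻¹

ΔT = -10.8 K, ΔS = +0.77 psu (deep − shallow).
Δρ/ρ₀ = −αΔT + βΔS = 2.376 × 10⁻³ + 6.006 × 10⁻⁴ = 2.9766 × 10⁻³, so Δρ ≈ 3.054 kg m⁻³.
N² = (g/ρ₀)·Δρ/Δz = g·(Δρ/ρ₀)/Δz = 9.81 × 2.9766 × 10⁻³ / 55 = 5.3092 × 10⁻⁴ s⁻².
N = √(5.3092 × 10⁻⁴) = 0.023042 rad s⁻¹ ≈ 0.0230 rad s⁻¹.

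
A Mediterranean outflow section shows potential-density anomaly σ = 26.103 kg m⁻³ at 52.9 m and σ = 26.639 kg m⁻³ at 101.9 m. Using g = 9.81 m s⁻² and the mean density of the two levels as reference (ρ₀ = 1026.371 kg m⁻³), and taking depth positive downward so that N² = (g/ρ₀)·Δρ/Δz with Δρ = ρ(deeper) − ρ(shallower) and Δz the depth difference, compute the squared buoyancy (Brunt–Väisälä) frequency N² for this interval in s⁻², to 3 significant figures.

1.05 × 10⁻⁴ s⁻²

Δρ = 1026.639 − 1026.103 = 0.536 kg m⁻³ over Δz = 101.9 − 52.9 = 49 m.
N² = (9.81/1026.371) × (0.536/49) = 1.0455 × 10⁻⁴ s⁻² ≈ 1.05 × 10⁻⁴ s⁻².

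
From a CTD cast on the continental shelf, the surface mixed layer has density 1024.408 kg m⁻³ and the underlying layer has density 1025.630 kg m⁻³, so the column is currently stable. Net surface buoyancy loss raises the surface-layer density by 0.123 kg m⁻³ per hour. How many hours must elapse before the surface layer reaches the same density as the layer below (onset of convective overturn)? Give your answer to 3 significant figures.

9.93 hours

Density deficit of the surface layer: 1025.630 − 1024.408 = 1.222 kg m⁻³.
Required change = 1.222 / 0.123 = 9.93 hours.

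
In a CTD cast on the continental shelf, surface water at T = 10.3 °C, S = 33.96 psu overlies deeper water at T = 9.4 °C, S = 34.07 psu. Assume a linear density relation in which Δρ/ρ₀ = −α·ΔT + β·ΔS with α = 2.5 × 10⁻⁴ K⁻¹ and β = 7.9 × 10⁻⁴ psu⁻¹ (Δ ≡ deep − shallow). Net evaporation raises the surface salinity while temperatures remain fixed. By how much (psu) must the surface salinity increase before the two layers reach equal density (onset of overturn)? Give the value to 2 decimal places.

0.39 psu

Neutral buoyancy requires −α(T_deep − T_surf) + β(S_deep − S_surf′) = 0.
S_surf′ = S_deep − (α/β)·ΔT = 34.07 − (2.5 × 10⁻⁴/7.9 × 10⁻⁴)·(-0.9) = 34.3548 psu.
Increase required: 34.3548 − 33.96 = 0.3948 psu.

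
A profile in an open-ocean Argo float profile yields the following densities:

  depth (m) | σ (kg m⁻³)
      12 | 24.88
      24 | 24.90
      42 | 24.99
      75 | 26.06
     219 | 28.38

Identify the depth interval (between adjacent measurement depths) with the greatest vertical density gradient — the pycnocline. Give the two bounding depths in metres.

Compute the density gradient over each adjacent pair:
  12–24 m: Δρ/Δz = 0.02/12 = 1.7 × 10⁻³ kg m⁻⁴
  24–42 m: Δρ/Δz = 0.09/18 = 5.0 × 10⁻³ kg m⁻⁴
  42–75 m: Δρ/Δz = 1.07/33 = 0.032 kg m⁻⁴
  75–219 m: Δρ/Δz = 2.32/144 = 0.016 kg m⁻⁴
The largest gradient is in the 42–75 m interval — the pycnocline.

42–75 m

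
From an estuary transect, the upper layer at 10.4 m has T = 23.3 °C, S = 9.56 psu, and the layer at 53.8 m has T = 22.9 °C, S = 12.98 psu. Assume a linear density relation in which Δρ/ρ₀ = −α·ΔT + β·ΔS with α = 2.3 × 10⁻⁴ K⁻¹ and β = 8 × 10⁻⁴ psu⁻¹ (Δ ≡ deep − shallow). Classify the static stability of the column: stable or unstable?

ΔT = 22.9 − 23.3 = -0.4 K and ΔS = 12.98 − 9.56 = +3.42 psu (deep − shallow).
−αΔT = 9.20 × 10⁻⁵; βΔS = 2.736 × 10⁻³; sum Δρ/ρ₀ = 2.828 × 10⁻³.
Δρ/ρ₀ > 0, so Δρ > 0: deeper water is denser → statically stable.

stable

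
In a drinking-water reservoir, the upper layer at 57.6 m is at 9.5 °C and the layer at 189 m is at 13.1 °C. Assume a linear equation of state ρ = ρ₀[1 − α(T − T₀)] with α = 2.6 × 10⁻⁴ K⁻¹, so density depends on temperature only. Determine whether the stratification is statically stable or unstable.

unstable

ΔT = 13.1 − 9.5 = +3.6 K, so Δρ/ρ₀ = −αΔT = -9.36 × 10⁻⁴.
Δρ/ρ₀ < 0, so Δρ < 0: deeper water is lighter → statically unstable; the column would overturn.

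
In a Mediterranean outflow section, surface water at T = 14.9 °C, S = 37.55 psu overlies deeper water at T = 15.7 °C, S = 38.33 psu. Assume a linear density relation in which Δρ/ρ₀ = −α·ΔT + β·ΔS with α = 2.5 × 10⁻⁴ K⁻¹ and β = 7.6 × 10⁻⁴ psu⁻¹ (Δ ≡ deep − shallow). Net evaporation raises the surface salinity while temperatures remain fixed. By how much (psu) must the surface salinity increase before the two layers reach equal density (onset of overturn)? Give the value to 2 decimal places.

0.52 psu

Neutral buoyancy requires −α(T_deep − T_surf) + β(S_deep − S_surf′) = 0.
S_surf′ = S_deep − (α/β)·ΔT = 38.33 − (2.5 × 10⁻⁴/7.6 × 10⁻⁴)·(+0.8) = 38.0668 psu.
Increase required: 38.0668 − 37.55 = 0.5168 psu.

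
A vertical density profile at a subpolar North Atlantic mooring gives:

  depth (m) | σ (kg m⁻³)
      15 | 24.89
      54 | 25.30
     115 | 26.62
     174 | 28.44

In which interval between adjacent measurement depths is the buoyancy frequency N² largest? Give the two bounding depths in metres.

115–174 m

Compute the density gradient over each adjacent pair:
  15–54 m: Δρ/Δz = 0.41/39 = 0.011 kg m⁻⁴
  54–115 m: Δρ/Δz = 1.32/61 = 0.022 kg m⁻⁴
  115–174 m: Δρ/Δz = 1.82/59 = 0.031 kg m⁻⁴
The largest gradient is in the 115–174 m interval — the pycnocline.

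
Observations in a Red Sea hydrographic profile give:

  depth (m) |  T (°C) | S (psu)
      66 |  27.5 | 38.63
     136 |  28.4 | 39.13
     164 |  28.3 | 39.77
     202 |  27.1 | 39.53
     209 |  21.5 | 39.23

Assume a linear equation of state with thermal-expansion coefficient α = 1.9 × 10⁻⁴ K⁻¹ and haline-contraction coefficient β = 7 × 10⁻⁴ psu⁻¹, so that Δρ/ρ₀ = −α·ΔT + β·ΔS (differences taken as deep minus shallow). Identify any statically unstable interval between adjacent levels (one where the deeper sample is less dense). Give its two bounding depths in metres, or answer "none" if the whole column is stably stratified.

Evaluate Δρ/ρ₀ = −αΔT + βΔS across each adjacent pair:
  66–136 m: −αΔT+βΔS = −(1.9 × 10⁻⁴)(+0.9)+(7 × 10⁻⁴)(+0.50) = 1.8 × 10⁻⁴ → stable
  136–164 m: −αΔT+βΔS = −(1.9 × 10⁻⁴)(-0.1)+(7 × 10⁻⁴)(+0.64) = 4.7 × 10⁻⁴ → stable
  164–202 m: −αΔT+βΔS = −(1.9 × 10⁻⁴)(-1.2)+(7 × 10⁻⁴)(-0.24) = 6.0 × 10⁻⁵ → stable
  202–209 m: −αΔT+βΔS = −(1.9 × 10⁻⁴)(-5.6)+(7 × 10⁻⁴)(-0.30) = 8.5 × 10⁻⁴ → stable
Every interval has Δρ > 0: the column is stably stratified throughout.

none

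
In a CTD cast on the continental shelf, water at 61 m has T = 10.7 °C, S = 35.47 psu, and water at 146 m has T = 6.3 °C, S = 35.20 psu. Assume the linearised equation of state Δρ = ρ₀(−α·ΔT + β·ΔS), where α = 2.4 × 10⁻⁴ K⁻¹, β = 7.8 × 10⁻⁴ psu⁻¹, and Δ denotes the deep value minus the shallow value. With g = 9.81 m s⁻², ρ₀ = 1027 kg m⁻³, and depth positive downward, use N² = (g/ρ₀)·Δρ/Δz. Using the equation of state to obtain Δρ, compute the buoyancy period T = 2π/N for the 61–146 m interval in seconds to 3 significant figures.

636 s

ΔT = -4.4 K, ΔS = -0.27 psu (deep − shallow).
Δρ/ρ₀ = −αΔT + βΔS = 1.056 × 10⁻³ − 2.106 × 10⁻⁴ = 8.454 × 10⁻⁴, so Δρ ≈ 0.8682 kg m⁻³.
N² = (g/ρ₀)·Δρ/Δz = g·(Δρ/ρ₀)/Δz = 9.81 × 8.454 × 10⁻⁴ / 85 = 9.7569 × 10⁻⁵ s⁻².
N = √(9.7569 × 10⁻⁵) = 9.8777 × 10⁻³ rad s⁻¹ → T = 2π/N = 636.10 s ≈ 636 s.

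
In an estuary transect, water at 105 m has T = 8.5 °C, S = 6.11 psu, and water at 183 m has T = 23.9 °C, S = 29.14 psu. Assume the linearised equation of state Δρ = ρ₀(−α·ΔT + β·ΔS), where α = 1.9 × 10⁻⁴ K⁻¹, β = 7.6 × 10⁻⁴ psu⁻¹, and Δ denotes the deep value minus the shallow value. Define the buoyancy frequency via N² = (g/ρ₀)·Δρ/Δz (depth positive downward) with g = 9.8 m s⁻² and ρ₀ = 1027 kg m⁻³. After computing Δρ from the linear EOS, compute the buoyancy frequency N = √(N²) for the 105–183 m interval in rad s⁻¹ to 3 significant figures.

0.0428 rad s⁻¹

ΔT = +15.4 K, ΔS = +23.03 psu (deep − shallow).
Δρ/ρ₀ = −αΔT + βΔS = -2.926 × 10⁻³ + 0.0175028 = 0.0145768, so Δρ ≈ 14.97 kg m⁻³.
N² = (g/ρ₀)·Δρ/Δz = g·(Δρ/ρ₀)/Δz = 9.8 × 0.0145768 / 78 = 1.8314 × 10⁻³ s⁻².
N = √(1.8314 × 10⁻³) = 0.042795 rad s⁻¹ ≈ 0.0428 rad s⁻¹.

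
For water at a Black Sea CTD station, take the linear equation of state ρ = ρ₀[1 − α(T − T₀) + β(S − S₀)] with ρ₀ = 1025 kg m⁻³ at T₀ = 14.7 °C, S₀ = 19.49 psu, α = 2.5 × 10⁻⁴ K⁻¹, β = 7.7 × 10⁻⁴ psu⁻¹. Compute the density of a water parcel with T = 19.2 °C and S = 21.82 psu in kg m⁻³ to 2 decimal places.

1025.69 kg m⁻³

T − T₀ = +4.5 K, S − S₀ = +2.33 psu.
Bracket = 1 − α·(+4.5) + β·(+2.33) = 1 + (6.691 × 10⁻⁴) = 1.0006691.
ρ = 1025 × 1.0006691 = 1025.69 kg m⁻³.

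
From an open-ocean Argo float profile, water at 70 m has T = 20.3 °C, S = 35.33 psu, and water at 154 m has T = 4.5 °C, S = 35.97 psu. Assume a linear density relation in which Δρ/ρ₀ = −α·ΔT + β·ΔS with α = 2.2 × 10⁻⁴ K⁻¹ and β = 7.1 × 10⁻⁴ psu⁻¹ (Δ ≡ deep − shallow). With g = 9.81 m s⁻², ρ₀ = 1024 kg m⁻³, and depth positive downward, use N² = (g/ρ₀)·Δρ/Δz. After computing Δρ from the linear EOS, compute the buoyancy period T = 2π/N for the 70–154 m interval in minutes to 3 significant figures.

4.89 min

ΔT = -15.8 K, ΔS = +0.64 psu (deep − shallow).
Δρ/ρ₀ = −αΔT + βΔS = 3.476 × 10⁻³ + 4.544 × 10⁻⁴ = 3.9304 × 10⁻³, so Δρ ≈ 4.025 kg m⁻³.
N² = (g/ρ₀)·Δρ/Δz = g·(Δρ/ρ₀)/Δz = 9.81 × 3.9304 × 10⁻³ / 84 = 4.5901 × 10⁻⁴ s⁻².
N = √(4.5901 × 10⁻⁴) = 0.021425 rad s⁻¹ → T = 2π/N = 293.26 s = 4.8877 min ≈ 4.89 min.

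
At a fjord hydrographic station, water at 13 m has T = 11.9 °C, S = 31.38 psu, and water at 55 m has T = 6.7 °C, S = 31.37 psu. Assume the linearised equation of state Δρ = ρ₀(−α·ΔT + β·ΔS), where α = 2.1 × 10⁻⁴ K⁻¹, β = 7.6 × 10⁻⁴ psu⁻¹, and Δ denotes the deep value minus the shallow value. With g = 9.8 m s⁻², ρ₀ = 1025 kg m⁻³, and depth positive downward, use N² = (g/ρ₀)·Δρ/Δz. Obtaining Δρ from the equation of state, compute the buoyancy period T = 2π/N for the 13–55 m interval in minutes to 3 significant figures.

ΔT = -5.2 K, ΔS = -0.01 psu (deep − shallow).
Δρ/ρ₀ = −αΔT + βΔS = 1.092 × 10⁻³ − 7.60 × 10⁻⁶ = 1.0844 × 10⁻³, so Δρ ≈ 1.112 kg m⁻³.
N² = (g/ρ₀)·Δρ/Δz = g·(Δρ/ρ₀)/Δz = 9.8 × 1.0844 × 10⁻³ / 42 = 2.5303 × 10⁻⁴ s⁻².
N = √(2.5303 × 10⁻⁴) = 0.015907 rad s⁻¹ → T = 2π/N = 394.99 s = 6.5832 min ≈ 6.58 min.

6.58 min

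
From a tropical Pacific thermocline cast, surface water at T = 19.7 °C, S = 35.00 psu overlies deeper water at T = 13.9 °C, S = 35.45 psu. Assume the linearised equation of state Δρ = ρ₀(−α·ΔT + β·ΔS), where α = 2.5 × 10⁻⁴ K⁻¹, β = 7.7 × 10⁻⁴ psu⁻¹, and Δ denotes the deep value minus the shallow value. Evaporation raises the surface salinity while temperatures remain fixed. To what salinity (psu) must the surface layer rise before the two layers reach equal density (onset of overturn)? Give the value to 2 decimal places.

37.33 psu

Neutral buoyancy requires −α(T_deep − T_surf) + β(S_deep − S_surf′) = 0.
S_surf′ = S_deep − (α/β)·ΔT = 35.45 − (2.5 × 10⁻⁴/7.7 × 10⁻⁴)·(-5.8) = 37.3331 psu.
Increase required: 37.3331 − 35.00 = 2.3331 psu.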